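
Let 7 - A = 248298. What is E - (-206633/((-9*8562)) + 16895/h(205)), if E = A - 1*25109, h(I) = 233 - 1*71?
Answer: -31613850332/115587 ≈ -2.7351e+5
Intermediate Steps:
h(I) = 162 (h(I) = 233 - 71 = 162)
A = -248291 (A = 7 - 1*248298 = 7 - 248298 = -248291)
E = -273400 (E = -248291 - 1*25109 = -248291 - 25109 = -273400)
E - (-206633/((-9*8562)) + 16895/h(205)) = -273400 - (-206633/((-9*8562)) + 16895/162) = -273400 - (-206633/(-77058) + 16895*(1/162)) = -273400 - (-206633*(-1/77058) + 16895/162) = -273400 - (206633/77058 + 16895/162) = -273400 - 1*12364532/115587 = -273400 - 12364532/115587 = -31613850332/115587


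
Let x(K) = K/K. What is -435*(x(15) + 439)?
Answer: -191400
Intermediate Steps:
x(K) = 1
-435*(x(15) + 439) = -435*(1 + 439) = -435*440 = -191400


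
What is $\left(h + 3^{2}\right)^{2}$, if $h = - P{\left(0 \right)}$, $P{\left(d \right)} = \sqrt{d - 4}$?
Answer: $77 - 36 i \approx 77.0 - 36.0 i$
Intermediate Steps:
$P{\left(d \right)} = \sqrt{-4 + d}$
$h = - 2 i$ ($h = - \sqrt{-4 + 0} = - \sqrt{-4} = - 2 i \approx - 2.0 i$)
$\left(h + 3^{2}\right)^{2} = \left(- 2 i + 3^{2}\right)^{2} = \left(- 2 i + 9\right)^{2} = \left(9 - 2 i\right)^{2}$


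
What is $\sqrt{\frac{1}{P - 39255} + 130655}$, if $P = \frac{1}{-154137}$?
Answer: $\frac{\sqrt{74739437968185310717682}}{756330992} \approx 361.46$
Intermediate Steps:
$P = - \frac{1}{154137} \approx -6.4877 \cdot 10^{-6}$
$\sqrt{\frac{1}{P - 39255} + 130655} = \sqrt{\frac{1}{- \frac{1}{154137} - 39255} + 130655} = \sqrt{\frac{1}{- \frac{6050647936}{154137}} + 130655} = \sqrt{- \frac{154137}{6050647936} + 130655} = \sqrt{\frac{790547405923943}{6050647936}} = \frac{\sqrt{74739437968185310717682}}{756330992}$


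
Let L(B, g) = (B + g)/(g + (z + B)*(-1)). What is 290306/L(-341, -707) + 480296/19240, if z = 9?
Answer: 130941321263/1260220 ≈ 1.0390e+5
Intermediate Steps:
L(B, g) = (B + g)/(-9 + g - B) (L(B, g) = (B + g)/(g + (9 + B)*(-1)) = (B + g)/(g + (-9 - B)) = (B + g)/(-9 + g - B))
290306/L(-341, -707) + 480296/19240 = 290306/(((-341 - 707)/(-9 - 707 - 1*(-341)))) + 480296/19240 = 290306/((-1048/(-9 - 707 + 341))) + 480296*(1/19240) = 290306/((-1048/(-375))) + 60037/2405 = 290306/((-1/375*(-1048))) + 60037/2405 = 290306/(1048/375) + 60037/2405 = 290306*(375/1048) + 60037/2405 = 54432375/524 + 60037/2405 = 130941321263/1260220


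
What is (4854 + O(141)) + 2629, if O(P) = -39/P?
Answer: 351688/47 ≈ 7482.7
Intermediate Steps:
(4854 + O(141)) + 2629 = (4854 - 39/141) + 2629 = (4854 - 39*1/141) + 2629 = (4854 - 13/47) + 2629 = 228125/47 + 2629 = 351688/47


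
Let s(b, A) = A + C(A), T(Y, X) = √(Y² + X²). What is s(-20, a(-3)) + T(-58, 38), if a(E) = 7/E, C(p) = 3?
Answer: ⅔ + 2*√1202 ≈ 70.006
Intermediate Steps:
T(Y, X) = √(X² + Y²)
s(b, A) = 3 + A (s(b, A) = A + 3 = 3 + A)
s(-20, a(-3)) + T(-58, 38) = (3 + 7/(-3)) + √(38² + (-58)²) = (3 + 7*(-⅓)) + √(1444 + 3364) = (3 - 7/3) + √4808 = ⅔ + 2*√1202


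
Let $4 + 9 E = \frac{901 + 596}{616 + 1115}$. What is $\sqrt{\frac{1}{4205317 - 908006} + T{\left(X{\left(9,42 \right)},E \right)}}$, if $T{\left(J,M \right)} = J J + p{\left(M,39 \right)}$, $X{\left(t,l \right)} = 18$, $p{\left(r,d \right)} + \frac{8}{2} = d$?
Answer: $\frac{35 \sqrt{3186237781654}}{3297311} \approx 18.947$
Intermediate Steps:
$p{\left(r,d \right)} = -4 + d$
$E = - \frac{201}{577}$ ($E = - \frac{4}{9} + \frac{\left(901 + 596\right) \frac{1}{616 + 1115}}{9} = - \frac{4}{9} + \frac{1497 \cdot \frac{1}{1731}}{9} = - \frac{4}{9} + \frac{1}{9} \cdot \frac{499}{577} = - \frac{4}{9} + \frac{499}{5193} = - \frac{201}{577} \approx -0.34835$)
$T{\left(J,M \right)} = 35 + J^{2}$ ($T{\left(J,M \right)} = J J + \left(-4 + 39\right) = J^{2} + 35 = 35 + J^{2}$)
$\sqrt{\frac{1}{4205317 - 908006} + T{\left(X{\left(9,42 \right)},E \right)}} = \sqrt{\frac{1}{4205317 - 908006} + \left(35 + 18^{2}\right)} = \sqrt{\frac{1}{3297311} + \left(35 + 324\right)} = \sqrt{\frac{1}{3297311} + 359} = \sqrt{\frac{1183734650}{3297311}} = \frac{35 \sqrt{3186237781654}}{3297311}$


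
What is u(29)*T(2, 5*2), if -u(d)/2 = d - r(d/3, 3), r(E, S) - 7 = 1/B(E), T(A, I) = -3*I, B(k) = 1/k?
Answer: 740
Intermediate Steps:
r(E, S) = 7 + E (r(E, S) = 7 + 1/1/E = 7 + 1*E = 7 + E)
u(d) = 14 - 4*d/3 (u(d) = -2*(d - (7 + d/3)) = -2*(d + (-7 - d/3)) = -2*(-7 + 2*d/3) = 14 - 4*d/3)
u(29)*T(2, 5*2) = (14 - 4/3*29)*(-15*2) = (14 - 116/3)*(-3*10) = -74/3*(-30) = 740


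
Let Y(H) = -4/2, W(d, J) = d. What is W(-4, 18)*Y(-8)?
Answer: 8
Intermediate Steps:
Y(H) = -2 (Y(H) = -4*½ = -2)
W(-4, 18)*Y(-8) = -4*(-2) = 8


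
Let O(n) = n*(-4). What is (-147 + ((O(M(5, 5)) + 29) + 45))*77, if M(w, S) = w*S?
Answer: -13321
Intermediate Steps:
M(w, S) = S*w
O(n) = -4*n
(-147 + ((O(M(5, 5)) + 29) + 45))*77 = (-147 + ((-20*5 + 29) + 45))*77 = (-147 + ((-4*25 + 29) + 45))*77 = (-147 + ((-100 + 29) + 45))*77 = (-147 + (-71 + 45))*77 = (-147 - 26)*77 = -173*77 = -13321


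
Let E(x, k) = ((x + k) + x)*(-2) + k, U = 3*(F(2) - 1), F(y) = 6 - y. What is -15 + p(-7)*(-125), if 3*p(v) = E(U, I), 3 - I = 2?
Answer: 4580/3 ≈ 1526.7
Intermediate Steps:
I = 1 (I = 3 - 1*2 = 3 - 2 = 1)
U = 9 (U = 3*((6 - 1*2) - 1) = 3*((6 - 2) - 1) = 3*(4 - 1) = 3*3 = 9)
E(x, k) = -k - 4*x (E(x, k) = ((k + x) + x)*(-2) + k = (k + 2*x)*(-2) + k = (-4*x - 2*k) + k = -k - 4*x)
p(v) = -37/3 (p(v) = (-1*1 - 4*9)/3 = (-1 - 36)/3 = (⅓)*(-37) = -37/3)
-15 + p(-7)*(-125) = -15 - 37/3*(-125) = -15 + 4625/3 = 4580/3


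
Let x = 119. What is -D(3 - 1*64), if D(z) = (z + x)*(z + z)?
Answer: 7076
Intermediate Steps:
D(z) = 2*z*(119 + z) (D(z) = (z + 119)*(z + z) = (119 + z)*(2*z) = 2*z*(119 + z))
-D(3 - 1*64) = -2*(3 - 1*64)*(119 + (3 - 1*64)) = -2*(3 - 64)*(119 + (3 - 64)) = -2*(-61)*(119 - 61) = -2*(-61)*58 = -1*(-7076) = 7076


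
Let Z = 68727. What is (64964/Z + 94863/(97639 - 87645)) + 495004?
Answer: 340004447140169/686857638 ≈ 4.9501e+5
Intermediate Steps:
(64964/Z + 94863/(97639 - 87645)) + 495004 = (64964/68727 + 94863/(97639 - 87645)) + 495004 = (64964*(1/68727) + 94863/9994) + 495004 = (64964/68727 + 94863*(1/9994)) + 495004 = (64964/68727 + 94863/9994) + 495004 = 7168899617/686857638 + 495004 = 340004447140169/686857638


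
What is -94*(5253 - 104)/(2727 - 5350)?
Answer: 484006/2623 ≈ 184.52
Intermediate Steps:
-94*(5253 - 104)/(2727 - 5350) = -484006/(-2623) = -484006*(-1)/2623 = -94*(-5149/2623) = 484006/2623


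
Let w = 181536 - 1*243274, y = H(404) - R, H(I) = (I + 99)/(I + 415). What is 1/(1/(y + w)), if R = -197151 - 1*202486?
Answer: 276739784/819 ≈ 3.3790e+5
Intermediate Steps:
R = -399637 (R = -197151 - 202486 = -399637)
H(I) = (99 + I)/(415 + I)
y = 327303206/819 (y = (99 + 404)/(415 + 404) - 1*(-399637) = 503/819 + 399637 = 327303206/819 ≈ 3.9964e+5)
w = -61738 (w = 181536 - 243274 = -61738)
1/(1/(y + w)) = 1/(1/(327303206/819 - 61738)) = 1/(1/(276739784/819)) = 1/(819/276739784) = 276739784/819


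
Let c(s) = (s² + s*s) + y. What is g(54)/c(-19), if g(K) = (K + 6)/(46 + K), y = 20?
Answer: 3/3710 ≈ 0.00080863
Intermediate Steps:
g(K) = (6 + K)/(46 + K)
c(s) = 20 + 2*s² (c(s) = (s² + s*s) + 20 = (s² + s²) + 20 = 2*s² + 20 = 20 + 2*s²)
g(54)/c(-19) = ((6 + 54)/(46 + 54))/(20 + 2*(-19)²) = (60/100)/(20 + 2*361) = ((1/100)*60)/(20 + 722) = (⅗)/742 = (⅗)*(1/742) = 3/3710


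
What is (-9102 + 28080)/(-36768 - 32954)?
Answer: -9489/34861 ≈ -0.27220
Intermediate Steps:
(-9102 + 28080)/(-36768 - 32954) = 18978/(-69722) = 18978*(-1/69722) = -9489/34861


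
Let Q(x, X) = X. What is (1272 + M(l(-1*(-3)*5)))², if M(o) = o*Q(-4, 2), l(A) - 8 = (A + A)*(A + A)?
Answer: 9535744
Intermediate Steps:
l(A) = 8 + 4*A² (l(A) = 8 + (A + A)*(A + A) = 8 + (2*A)*(2*A) = 8 + 4*A²)
M(o) = 2*o (M(o) = o*2 = 2*o)
(1272 + M(l(-1*(-3)*5)))² = (1272 + 2*(8 + 4*(-1*(-3)*5)²))² = (1272 + 2*(8 + 4*(3*5)²))² = (1272 + 2*(8 + 4*15²))² = (1272 + 2*(8 + 4*225))² = (1272 + 2*(8 + 900))² = (1272 + 2*908)² = (1272 + 1816)² = 3088² = 9535744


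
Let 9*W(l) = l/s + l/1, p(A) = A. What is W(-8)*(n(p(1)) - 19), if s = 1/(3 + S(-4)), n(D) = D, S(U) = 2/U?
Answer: 56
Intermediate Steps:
s = 2/5 (s = 1/(3 + 2/(-4)) = 1/(3 + 2*(-1/4)) = 1/(3 - 1/2) = 1/(5/2) = 2/5 ≈ 0.40000)
W(l) = 7*l/18 (W(l) = (l/(2/5) + l/1)/9 = (l*(5/2) + l*1)/9 = (5*l/2 + l)/9 = (7*l/2)/9 = 7*l/18)
W(-8)*(n(p(1)) - 19) = ((7/18)*(-8))*(1 - 19) = -28/9*(-18) = 56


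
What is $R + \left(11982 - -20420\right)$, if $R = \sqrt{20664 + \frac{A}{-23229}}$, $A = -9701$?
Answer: $32402 + \frac{\sqrt{156408977}}{87} \approx 32546.0$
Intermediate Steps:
$R = \frac{\sqrt{156408977}}{87}$ ($R = \sqrt{20664 - \frac{9701}{-23229}} = \sqrt{20664 - - \frac{109}{261}} = \sqrt{20664 + \frac{109}{261}} = \sqrt{\frac{5393413}{261}} = \frac{\sqrt{156408977}}{87} \approx 143.75$)
$R + \left(11982 - -20420\right) = \frac{\sqrt{156408977}}{87} + \left(11982 - -20420\right) = \frac{\sqrt{156408977}}{87} + \left(11982 + 20420\right) = \frac{\sqrt{156408977}}{87} + 32402 = 32402 + \frac{\sqrt{156408977}}{87}$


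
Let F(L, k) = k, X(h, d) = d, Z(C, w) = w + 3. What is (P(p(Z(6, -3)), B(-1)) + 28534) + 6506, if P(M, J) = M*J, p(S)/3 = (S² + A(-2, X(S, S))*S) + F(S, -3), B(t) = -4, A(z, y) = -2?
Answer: 35076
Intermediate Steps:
Z(C, w) = 3 + w
p(S) = -9 - 6*S + 3*S² (p(S) = 3*((S² - 2*S) - 3) = 3*(-3 + S² - 2*S) = -9 - 6*S + 3*S²)
P(M, J) = J*M
(P(p(Z(6, -3)), B(-1)) + 28534) + 6506 = (-4*(-9 - 6*(3 - 3) + 3*(3 - 3)²) + 28534) + 6506 = (-4*(-9 - 6*0 + 3*0²) + 28534) + 6506 = (-4*(-9 + 0 + 3*0) + 28534) + 6506 = (-4*(-9 + 0 + 0) + 28534) + 6506 = (-4*(-9) + 28534) + 6506 = (36 + 28534) + 6506 = 28570 + 6506 = 35076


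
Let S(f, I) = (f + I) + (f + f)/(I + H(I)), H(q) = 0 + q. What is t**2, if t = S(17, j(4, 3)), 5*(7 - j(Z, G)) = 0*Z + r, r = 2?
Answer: 18653761/27225 ≈ 685.17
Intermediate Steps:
H(q) = q
j(Z, G) = 33/5 (j(Z, G) = 7 - (0*Z + 2)/5 = 7 - (0 + 2)/5 = 7 - 1/5*2 = 7 - 2/5 = 33/5)
S(f, I) = I + f + f/I (S(f, I) = (f + I) + (f + f)/(I + I) = (I + f) + (2*f)/((2*I)) = (I + f) + (2*f)*(1/(2*I)) = (I + f) + f/I = I + f + f/I)
t = 4319/165 (t = 33/5 + 17 + 17/(33/5) = 33/5 + 17 + 17*(5/33) = 33/5 + 17 + 85/33 = 4319/165 ≈ 26.176)
t**2 = (4319/165)**2 = 18653761/27225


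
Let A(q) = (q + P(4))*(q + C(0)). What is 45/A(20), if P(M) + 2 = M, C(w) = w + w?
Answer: 9/88 ≈ 0.10227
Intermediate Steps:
C(w) = 2*w
P(M) = -2 + M
A(q) = q*(2 + q) (A(q) = (q + (-2 + 4))*(q + 2*0) = (q + 2)*(q + 0) = (2 + q)*q = q*(2 + q))
45/A(20) = 45/((20*(2 + 20))) = 45/((20*22)) = 45/440 = 45*(1/440) = 9/88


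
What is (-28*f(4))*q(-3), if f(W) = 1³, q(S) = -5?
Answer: 140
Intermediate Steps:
f(W) = 1
(-28*f(4))*q(-3) = -28*1*(-5) = -28*(-5) = 140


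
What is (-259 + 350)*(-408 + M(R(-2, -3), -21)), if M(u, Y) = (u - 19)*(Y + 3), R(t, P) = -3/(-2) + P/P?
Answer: -10101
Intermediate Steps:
R(t, P) = 5/2 (R(t, P) = -3*(-1/2) + 1 = 3/2 + 1 = 5/2)
M(u, Y) = (-19 + u)*(3 + Y)
(-259 + 350)*(-408 + M(R(-2, -3), -21)) = (-259 + 350)*(-408 + (-57 - 19*(-21) + 3*(5/2) - 21*5/2)) = 91*(-408 + (-57 + 399 + 15/2 - 105/2)) = 91*(-408 + 297) = 91*(-111) = -10101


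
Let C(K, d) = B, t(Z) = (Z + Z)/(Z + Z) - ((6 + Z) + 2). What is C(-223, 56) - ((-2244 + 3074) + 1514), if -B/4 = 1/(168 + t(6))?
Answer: -363324/155 ≈ -2344.0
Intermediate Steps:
t(Z) = -7 - Z (t(Z) = (2*Z)/((2*Z)) - (8 + Z) = (2*Z)*(1/(2*Z)) + (-8 - Z) = 1 + (-8 - Z) = -7 - Z)
B = -4/155 (B = -4/(168 + (-7 - 1*6)) = -4/(168 + (-7 - 6)) = -4/(168 - 13) = -4/155 ≈ -0.025806)
C(K, d) = -4/155
C(-223, 56) - ((-2244 + 3074) + 1514) = -4/155 - ((-2244 + 3074) + 1514) = -4/155 - (830 + 1514) = -4/155 - 1*2344 = -4/155 - 2344 = -363324/155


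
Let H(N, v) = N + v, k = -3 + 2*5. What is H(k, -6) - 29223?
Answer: -29222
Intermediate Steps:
k = 7 (k = -3 + 10 = 7)
H(k, -6) - 29223 = (7 - 6) - 29223 = 1 - 29223 = -29222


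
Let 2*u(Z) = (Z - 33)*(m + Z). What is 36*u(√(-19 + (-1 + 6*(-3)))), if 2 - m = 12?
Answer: 5256 - 774*I*√38 ≈ 5256.0 - 4771.3*I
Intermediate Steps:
m = -10 (m = 2 - 1*12 = 2 - 12 = -10)
u(Z) = (-33 + Z)*(-10 + Z)/2 (u(Z) = ((Z - 33)*(-10 + Z))/2 = ((-33 + Z)*(-10 + Z))/2 = (-33 + Z)*(-10 + Z)/2)
36*u(√(-19 + (-1 + 6*(-3)))) = 36*(165 + (√(-19 + (-1 + 6*(-3))))²/2 - 43*√(-19 + (-1 + 6*(-3)))/2) = 36*(165 + (√(-19 + (-1 - 18)))²/2 - 43*√(-19 + (-1 - 18))/2) = 36*(165 + (√(-19 - 19))²/2 - 43*√(-19 - 19)/2) = 36*(165 + (√(-38))²/2 - 43*I*√38/2) = 36*(165 + (I*√38)²/2 - 43*I*√38/2) = 36*(165 + (½)*(-38) - 43*I*√38/2) = 36*(165 - 19 - 43*I*√38/2) = 36*(146 - 43*I*√38/2) = 5256 - 774*I*√38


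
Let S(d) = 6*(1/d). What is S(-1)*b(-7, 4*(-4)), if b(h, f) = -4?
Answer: 24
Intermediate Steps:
S(d) = 6/d
S(-1)*b(-7, 4*(-4)) = (6/(-1))*(-4) = (6*(-1))*(-4) = -6*(-4) = 24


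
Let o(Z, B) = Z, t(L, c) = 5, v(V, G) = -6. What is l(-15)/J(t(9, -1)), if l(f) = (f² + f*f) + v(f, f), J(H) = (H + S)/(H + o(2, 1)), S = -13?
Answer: -777/2 ≈ -388.50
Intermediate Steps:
J(H) = (-13 + H)/(2 + H) (J(H) = (H - 13)/(H + 2) = (-13 + H)/(2 + H))
l(f) = -6 + 2*f² (l(f) = (f² + f*f) - 6 = (f² + f²) - 6 = 2*f² - 6 = -6 + 2*f²)
l(-15)/J(t(9, -1)) = (-6 + 2*(-15)²)/(((-13 + 5)/(2 + 5))) = (-6 + 2*225)/((-8/7)) = (-6 + 450)/(((⅐)*(-8))) = 444/(-8/7) = 444*(-7/8) = -777/2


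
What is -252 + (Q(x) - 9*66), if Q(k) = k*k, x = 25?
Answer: -221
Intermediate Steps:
Q(k) = k²
-252 + (Q(x) - 9*66) = -252 + (25² - 9*66) = -252 + (625 - 594) = -252 + 31 = -221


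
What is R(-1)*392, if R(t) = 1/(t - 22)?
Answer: -392/23 ≈ -17.043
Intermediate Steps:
R(t) = 1/(-22 + t)
R(-1)*392 = 392/(-22 - 1) = 392/(-23) = -1/23*392 = -392/23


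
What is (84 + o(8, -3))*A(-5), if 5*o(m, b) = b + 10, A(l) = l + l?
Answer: -854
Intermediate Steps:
A(l) = 2*l
o(m, b) = 2 + b/5 (o(m, b) = (b + 10)/5 = (10 + b)/5 = 2 + b/5)
(84 + o(8, -3))*A(-5) = (84 + (2 + (1/5)*(-3)))*(2*(-5)) = (84 + (2 - 3/5))*(-10) = (84 + 7/5)*(-10) = (427/5)*(-10) = -854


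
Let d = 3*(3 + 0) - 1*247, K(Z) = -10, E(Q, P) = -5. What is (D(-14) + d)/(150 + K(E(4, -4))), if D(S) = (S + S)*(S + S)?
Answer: 39/10 ≈ 3.9000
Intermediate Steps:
D(S) = 4*S² (D(S) = (2*S)*(2*S) = 4*S²)
d = -238 (d = 3*3 - 247 = 9 - 247 = -238)
(D(-14) + d)/(150 + K(E(4, -4))) = (4*(-14)² - 238)/(150 - 10) = (4*196 - 238)/140 = (784 - 238)*(1/140) = 546*(1/140) = 39/10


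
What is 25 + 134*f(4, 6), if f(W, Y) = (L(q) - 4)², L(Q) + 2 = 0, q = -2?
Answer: 4849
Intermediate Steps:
L(Q) = -2 (L(Q) = -2 + 0 = -2)
f(W, Y) = 36 (f(W, Y) = (-2 - 4)² = (-6)² = 36)
25 + 134*f(4, 6) = 25 + 134*36 = 25 + 4824 = 4849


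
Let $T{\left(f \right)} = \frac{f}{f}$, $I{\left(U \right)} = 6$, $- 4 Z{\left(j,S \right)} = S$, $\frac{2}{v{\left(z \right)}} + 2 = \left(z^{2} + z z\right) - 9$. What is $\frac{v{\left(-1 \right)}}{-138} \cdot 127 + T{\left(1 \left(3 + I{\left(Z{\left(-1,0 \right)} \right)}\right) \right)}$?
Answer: $\frac{748}{621} \approx 1.2045$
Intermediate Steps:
$v{\left(z \right)} = \frac{2}{-11 + 2 z^{2}}$ ($v{\left(z \right)} = \frac{2}{-2 - \left(9 - z^{2} - z z\right)} = \frac{2}{-2 + \left(\left(z^{2} + z^{2}\right) - 9\right)} = \frac{2}{-2 + \left(2 z^{2} - 9\right)} = \frac{2}{-2 + \left(-9 + 2 z^{2}\right)} = \frac{2}{-11 + 2 z^{2}}$)
$Z{\left(j,S \right)} = - \frac{S}{4}$
$T{\left(f \right)} = 1$
$\frac{v{\left(-1 \right)}}{-138} \cdot 127 + T{\left(1 \left(3 + I{\left(Z{\left(-1,0 \right)} \right)}\right) \right)} = \frac{2 \frac{1}{-11 + 2 \left(-1\right)^{2}}}{-138} \cdot 127 + 1 = \frac{2}{-11 + 2 \cdot 1} \left(- \frac{1}{138}\right) 127 + 1 = \frac{2}{-11 + 2} \left(- \frac{1}{138}\right) 127 + 1 = \frac{2}{-9} \left(- \frac{1}{138}\right) 127 + 1 = 2 \left(- \frac{1}{9}\right) \left(- \frac{1}{138}\right) 127 + 1 = \left(- \frac{2}{9}\right) \left(- \frac{1}{138}\right) 127 + 1 = \frac{1}{621} \cdot 127 + 1 = \frac{127}{621} + 1 = \frac{748}{621}$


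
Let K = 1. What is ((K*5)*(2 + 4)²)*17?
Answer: 3060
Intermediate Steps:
((K*5)*(2 + 4)²)*17 = ((1*5)*(2 + 4)²)*17 = (5*6²)*17 = (5*36)*17 = 180*17 = 3060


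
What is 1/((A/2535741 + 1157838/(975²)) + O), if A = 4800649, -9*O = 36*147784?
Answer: -20602895625/12179049209083901 ≈ -1.6917e-6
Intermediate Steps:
O = -591136 (O = -4*147784 = -⅑*5320224 = -591136)
1/((A/2535741 + 1157838/(975²)) + O) = 1/((4800649/2535741 + 1157838/(975²)) - 591136) = 1/((4800649*(1/2535741) + 1157838/950625) - 591136) = 1/((4800649/2535741 + 1157838*(1/950625)) - 591136) = 1/((4800649/2535741 + 385946/316875) - 591136) = 1/(64099096099/20602895625 - 591136) = 1/(-12179049209083901/20602895625) = -20602895625/12179049209083901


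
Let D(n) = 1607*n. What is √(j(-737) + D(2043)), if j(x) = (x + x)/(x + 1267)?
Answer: 2*√57638893105/265 ≈ 1811.9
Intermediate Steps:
j(x) = 2*x/(1267 + x) (j(x) = (2*x)/(1267 + x) = 2*x/(1267 + x))
√(j(-737) + D(2043)) = √(2*(-737)/(1267 - 737) + 1607*2043) = √(2*(-737)/530 + 3283101) = √(2*(-737)*(1/530) + 3283101) = √(-737/265 + 3283101) = √(870021028/265) = 2*√57638893105/265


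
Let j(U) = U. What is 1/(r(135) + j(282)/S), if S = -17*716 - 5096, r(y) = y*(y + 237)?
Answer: 2878/144533113 ≈ 1.9912e-5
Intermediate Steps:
r(y) = y*(237 + y)
S = -17268 (S = -12172 - 5096 = -17268)
1/(r(135) + j(282)/S) = 1/(135*(237 + 135) + 282/(-17268)) = 1/(135*372 + 282*(-1/17268)) = 1/(50220 - 47/2878) = 1/(144533113/2878) = 2878/144533113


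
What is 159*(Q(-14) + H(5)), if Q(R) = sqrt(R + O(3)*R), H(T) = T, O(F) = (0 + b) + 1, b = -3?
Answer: 795 + 159*sqrt(14) ≈ 1389.9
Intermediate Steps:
O(F) = -2 (O(F) = (0 - 3) + 1 = -3 + 1 = -2)
Q(R) = sqrt(-R) (Q(R) = sqrt(R - 2*R) = sqrt(-R))
159*(Q(-14) + H(5)) = 159*(sqrt(-1*(-14)) + 5) = 159*(sqrt(14) + 5) = 159*(5 + sqrt(14)) = 795 + 159*sqrt(14)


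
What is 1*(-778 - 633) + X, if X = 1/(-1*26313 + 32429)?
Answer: -8629675/6116 ≈ -1411.0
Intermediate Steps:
X = 1/6116 (X = 1/(-26313 + 32429) = 1/6116 ≈ 0.00016351)
1*(-778 - 633) + X = 1*(-778 - 633) + 1/6116 = 1*(-1411) + 1/6116 = -1411 + 1/6116 = -8629675/6116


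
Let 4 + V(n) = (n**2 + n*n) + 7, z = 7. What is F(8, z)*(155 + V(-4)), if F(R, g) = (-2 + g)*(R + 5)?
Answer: 12350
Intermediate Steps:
F(R, g) = (-2 + g)*(5 + R)
V(n) = 3 + 2*n**2 (V(n) = -4 + ((n**2 + n*n) + 7) = -4 + ((n**2 + n**2) + 7) = -4 + (2*n**2 + 7) = -4 + (7 + 2*n**2) = 3 + 2*n**2)
F(8, z)*(155 + V(-4)) = (-10 - 2*8 + 5*7 + 8*7)*(155 + (3 + 2*(-4)**2)) = (-10 - 16 + 35 + 56)*(155 + (3 + 2*16)) = 65*(155 + (3 + 32)) = 65*(155 + 35) = 65*190 = 12350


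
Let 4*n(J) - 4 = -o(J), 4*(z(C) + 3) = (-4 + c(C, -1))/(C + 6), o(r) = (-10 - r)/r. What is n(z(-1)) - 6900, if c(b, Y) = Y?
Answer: -358775/52 ≈ -6899.5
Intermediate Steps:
o(r) = (-10 - r)/r
z(C) = -3 - 5/(4*(6 + C)) (z(C) = -3 + ((-4 - 1)/(C + 6))/4 = -3 + (-5/(6 + C))/4 = -3 - 5/(4*(6 + C)))
n(J) = 1 - (-10 - J)/(4*J) (n(J) = 1 + (-(-10 - J)/J)/4 = 1 - (-10 - J)/(4*J))
n(z(-1)) - 6900 = 5*(2 + (-77 - 12*(-1))/(4*(6 - 1)))/(4*(((-77 - 12*(-1))/(4*(6 - 1))))) - 6900 = 5*(2 + (¼)*(-77 + 12)/5)/(4*(((¼)*(-77 + 12)/5))) - 6900 = 5*(2 + (¼)*(⅕)*(-65))/(4*(((¼)*(⅕)*(-65)))) - 6900 = 5*(2 - 13/4)/(4*(-13/4)) - 6900 = (5/4)*(-4/13)*(-5/4) - 6900 = 25/52 - 6900 = -358775/52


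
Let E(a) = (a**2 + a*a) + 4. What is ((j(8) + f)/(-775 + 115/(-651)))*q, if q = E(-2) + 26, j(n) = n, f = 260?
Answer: -43617/3320 ≈ -13.138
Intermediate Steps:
E(a) = 4 + 2*a**2 (E(a) = (a**2 + a**2) + 4 = 2*a**2 + 4 = 4 + 2*a**2)
q = 38 (q = (4 + 2*(-2)**2) + 26 = (4 + 2*4) + 26 = (4 + 8) + 26 = 12 + 26 = 38)
((j(8) + f)/(-775 + 115/(-651)))*q = ((8 + 260)/(-775 + 115/(-651)))*38 = (268/(-775 + 115*(-1/651)))*38 = (268/(-775 - 115/651))*38 = (268/(-504640/651))*38 = (268*(-651/504640))*38 = -43617/126160*38 = -43617/3320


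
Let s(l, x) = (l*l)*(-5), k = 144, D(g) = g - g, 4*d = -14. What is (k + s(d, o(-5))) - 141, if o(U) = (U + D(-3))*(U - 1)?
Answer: -233/4 ≈ -58.250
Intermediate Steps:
d = -7/2 (d = (¼)*(-14) = -7/2 ≈ -3.5000)
D(g) = 0
o(U) = U*(-1 + U) (o(U) = (U + 0)*(U - 1) = U*(-1 + U))
s(l, x) = -5*l² (s(l, x) = l²*(-5) = -5*l²)
(k + s(d, o(-5))) - 141 = (144 - 5*(-7/2)²) - 141 = (144 - 5*49/4) - 141 = (144 - 245/4) - 141 = 331/4 - 141 = -233/4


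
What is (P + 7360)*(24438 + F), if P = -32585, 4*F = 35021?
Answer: -3349198925/4 ≈ -8.3730e+8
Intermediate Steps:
F = 35021/4 (F = (¼)*35021 = 35021/4 ≈ 8755.3)
(P + 7360)*(24438 + F) = (-32585 + 7360)*(24438 + 35021/4) = -25225*132773/4 = -3349198925/4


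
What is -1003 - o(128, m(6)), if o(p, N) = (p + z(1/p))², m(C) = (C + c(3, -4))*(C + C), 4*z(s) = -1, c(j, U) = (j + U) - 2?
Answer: -277169/16 ≈ -17323.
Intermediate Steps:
c(j, U) = -2 + U + j (c(j, U) = (U + j) - 2 = -2 + U + j)
z(s) = -¼ (z(s) = (¼)*(-1) = -¼)
m(C) = 2*C*(-3 + C) (m(C) = (C + (-2 - 4 + 3))*(C + C) = (C - 3)*(2*C) = (-3 + C)*(2*C) = 2*C*(-3 + C))
o(p, N) = (-¼ + p)² (o(p, N) = (p - ¼)² = (-¼ + p)²)
-1003 - o(128, m(6)) = -1003 - (-1 + 4*128)²/16 = -1003 - (-1 + 512)²/16 = -1003 - 511²/16 = -1003 - 261121/16 = -277169/16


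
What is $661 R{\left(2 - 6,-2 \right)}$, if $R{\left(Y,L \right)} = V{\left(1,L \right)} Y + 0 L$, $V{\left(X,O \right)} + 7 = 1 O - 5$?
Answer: $37016$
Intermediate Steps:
$V{\left(X,O \right)} = -12 + O$ ($V{\left(X,O \right)} = -7 + \left(1 O - 5\right) = -7 + \left(O - 5\right) = -7 + \left(-5 + O\right) = -12 + O$)
$R{\left(Y,L \right)} = Y \left(-12 + L\right)$ ($R{\left(Y,L \right)} = \left(-12 + L\right) Y + 0 L = Y \left(-12 + L\right) + 0 = Y \left(-12 + L\right)$)
$661 R{\left(2 - 6,-2 \right)} = 661 \left(2 - 6\right) \left(-12 - 2\right) = 661 \left(2 - 6\right) \left(-14\right) = 661 \left(\left(-4\right) \left(-14\right)\right) = 661 \cdot 56 = 37016$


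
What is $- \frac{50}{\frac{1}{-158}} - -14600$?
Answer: $22500$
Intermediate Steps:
$- \frac{50}{\frac{1}{-158}} - -14600 = - \frac{50}{- \frac{1}{158}} + 14600 = \left(-50\right) \left(-158\right) + 14600 = 7900 + 14600 = 22500$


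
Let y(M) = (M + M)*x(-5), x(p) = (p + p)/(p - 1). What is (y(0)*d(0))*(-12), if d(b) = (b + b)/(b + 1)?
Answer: 0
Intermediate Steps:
x(p) = 2*p/(-1 + p) (x(p) = (2*p)/(-1 + p) = 2*p/(-1 + p))
d(b) = 2*b/(1 + b) (d(b) = (2*b)/(1 + b) = 2*b/(1 + b))
y(M) = 10*M/3 (y(M) = (M + M)*(2*(-5)/(-1 - 5)) = (2*M)*(2*(-5)/(-6)) = (2*M)*(2*(-5)*(-⅙)) = (2*M)*(5/3) = 10*M/3)
(y(0)*d(0))*(-12) = (((10/3)*0)*(2*0/(1 + 0)))*(-12) = (0*(2*0/1))*(-12) = (0*(2*0*1))*(-12) = (0*0)*(-12) = 0*(-12) = 0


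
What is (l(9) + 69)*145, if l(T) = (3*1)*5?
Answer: 12180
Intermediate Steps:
l(T) = 15 (l(T) = 3*5 = 15)
(l(9) + 69)*145 = (15 + 69)*145 = 84*145 = 12180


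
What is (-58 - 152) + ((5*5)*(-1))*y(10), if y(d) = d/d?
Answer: -235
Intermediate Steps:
y(d) = 1
(-58 - 152) + ((5*5)*(-1))*y(10) = (-58 - 152) + ((5*5)*(-1))*1 = -210 + (25*(-1))*1 = -210 - 25*1 = -210 - 25 = -235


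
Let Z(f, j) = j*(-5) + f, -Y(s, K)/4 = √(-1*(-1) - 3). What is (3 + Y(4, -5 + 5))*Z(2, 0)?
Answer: 6 - 8*I*√2 ≈ 6.0 - 11.314*I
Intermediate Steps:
Y(s, K) = -4*I*√2 (Y(s, K) = -4*√(-1*(-1) - 3) = -4*√(1 - 3) = -4*I*√2)
Z(f, j) = f - 5*j (Z(f, j) = -5*j + f = f - 5*j)
(3 + Y(4, -5 + 5))*Z(2, 0) = (3 - 4*I*√2)*(2 - 5*0) = (3 - 4*I*√2)*(2 + 0) = (3 - 4*I*√2)*2 = 6 - 8*I*√2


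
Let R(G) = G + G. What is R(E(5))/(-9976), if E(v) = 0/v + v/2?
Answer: -5/9976 ≈ -0.00050120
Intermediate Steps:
E(v) = v/2 (E(v) = 0 + v*(½) = 0 + v/2 = v/2)
R(G) = 2*G
R(E(5))/(-9976) = (2*((½)*5))/(-9976) = (2*(5/2))*(-1/9976) = 5*(-1/9976) = -5/9976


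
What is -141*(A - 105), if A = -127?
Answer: 32712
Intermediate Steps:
-141*(A - 105) = -141*(-127 - 105) = -141*(-232) = 32712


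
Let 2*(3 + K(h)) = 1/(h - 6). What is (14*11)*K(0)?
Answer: -2849/6 ≈ -474.83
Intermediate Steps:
K(h) = -3 + 1/(2*(-6 + h)) (K(h) = -3 + 1/(2*(h - 6)) = -3 + 1/(2*(-6 + h)))
(14*11)*K(0) = (14*11)*((37 - 6*0)/(2*(-6 + 0))) = 154*((½)*(37 + 0)/(-6)) = 154*((½)*(-⅙)*37) = 154*(-37/12) = -2849/6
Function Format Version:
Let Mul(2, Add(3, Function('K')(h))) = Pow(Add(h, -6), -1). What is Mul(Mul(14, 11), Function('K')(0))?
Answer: Rational(-2849, 6) ≈ -474.83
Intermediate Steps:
Function('K')(h) = Add(-3, Mul(Rational(1, 2), Pow(Add(-6, h), -1))) (Function('K')(h) = Add(-3, Mul(Rational(1, 2), Pow(Add(h, -6), -1))) = Add(-3, Mul(Rational(1, 2), Pow(Add(-6, h), -1))))
Mul(Mul(14, 11), Function('K')(0)) = Mul(Mul(14, 11), Mul(Rational(1, 2), Pow(Add(-6, 0), -1), Add(37, Mul(-6, 0)))) = Mul(154, Mul(Rational(1, 2), Pow(-6, -1), Add(37, 0))) = Mul(154, Mul(Rational(1, 2), Rational(-1, 6), 37)) = Mul(154, Rational(-37, 12)) = Rational(-2849, 6)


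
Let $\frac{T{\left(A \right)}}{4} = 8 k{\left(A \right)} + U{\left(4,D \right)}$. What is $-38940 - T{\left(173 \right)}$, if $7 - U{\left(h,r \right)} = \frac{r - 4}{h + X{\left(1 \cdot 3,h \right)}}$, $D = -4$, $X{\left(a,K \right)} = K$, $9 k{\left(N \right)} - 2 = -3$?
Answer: $- \frac{350716}{9} \approx -38968.0$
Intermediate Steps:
$k{\left(N \right)} = - \frac{1}{9}$ ($k{\left(N \right)} = \frac{2}{9} + \frac{1}{9} \left(-3\right) = \frac{2}{9} - \frac{1}{3} = - \frac{1}{9}$)
$U{\left(h,r \right)} = 7 - \frac{-4 + r}{2 h}$ ($U{\left(h,r \right)} = 7 - \frac{r - 4}{h + h} = 7 - \frac{-4 + r}{2 h}$)
$T{\left(A \right)} = \frac{256}{9}$ ($T{\left(A \right)} = 4 \left(8 \left(- \frac{1}{9}\right) + \frac{4 - -4 + 14 \cdot 4}{2 \cdot 4}\right) = 4 \left(- \frac{8}{9} + \frac{1}{2} \cdot \frac{1}{4} \left(4 + 4 + 56\right)\right) = 4 \left(- \frac{8}{9} + \frac{1}{2} \cdot \frac{1}{4} \cdot 64\right) = 4 \left(- \frac{8}{9} + 8\right) = 4 \cdot \frac{64}{9} = \frac{256}{9}$)
$-38940 - T{\left(173 \right)} = -38940 - \frac{256}{9} = - \frac{350716}{9}$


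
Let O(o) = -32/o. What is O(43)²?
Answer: 1024/1849 ≈ 0.55381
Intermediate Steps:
O(43)² = (-32/43)² = 1024/1849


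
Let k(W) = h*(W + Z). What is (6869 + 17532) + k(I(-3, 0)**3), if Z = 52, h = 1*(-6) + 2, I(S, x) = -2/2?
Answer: 24197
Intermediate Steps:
I(S, x) = -1 (I(S, x) = -2*1/2 = -1)
h = -4 (h = -6 + 2 = -4)
k(W) = -208 - 4*W (k(W) = -4*(W + 52) = -4*(52 + W) = -208 - 4*W)
(6869 + 17532) + k(I(-3, 0)**3) = (6869 + 17532) + (-208 - 4*(-1)**3) = 24401 + (-208 - 4*(-1)) = 24401 + (-208 + 4) = 24401 - 204 = 24197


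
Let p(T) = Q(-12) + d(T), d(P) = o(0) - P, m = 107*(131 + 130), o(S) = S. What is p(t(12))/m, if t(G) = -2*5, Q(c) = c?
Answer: -2/27927 ≈ -7.1615e-5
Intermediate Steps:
m = 27927 (m = 107*261 = 27927)
t(G) = -10
d(P) = -P (d(P) = 0 - P = -P)
p(T) = -12 - T
p(t(12))/m = (-12 - 1*(-10))/27927 = (-12 + 10)*(1/27927) = -2*1/27927 = -2/27927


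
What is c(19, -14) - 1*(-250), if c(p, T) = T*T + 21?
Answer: 467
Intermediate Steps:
c(p, T) = 21 + T² (c(p, T) = T² + 21 = 21 + T²)
c(19, -14) - 1*(-250) = (21 + (-14)²) - 1*(-250) = (21 + 196) + 250 = 217 + 250 = 467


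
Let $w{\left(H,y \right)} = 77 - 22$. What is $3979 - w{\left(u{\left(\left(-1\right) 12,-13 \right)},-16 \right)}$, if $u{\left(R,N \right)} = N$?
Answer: $3924$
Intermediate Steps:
$w{\left(H,y \right)} = 55$
$3979 - w{\left(u{\left(\left(-1\right) 12,-13 \right)},-16 \right)} = 3979 - 55 = 3924$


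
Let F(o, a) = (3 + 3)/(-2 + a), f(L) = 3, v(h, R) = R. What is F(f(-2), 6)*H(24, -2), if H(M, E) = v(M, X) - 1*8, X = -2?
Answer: -15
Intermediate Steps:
H(M, E) = -10 (H(M, E) = -2 - 1*8 = -2 - 8 = -10)
F(o, a) = 6/(-2 + a)
F(f(-2), 6)*H(24, -2) = (6/(-2 + 6))*(-10) = (6/4)*(-10) = (6*(1/4))*(-10) = (3/2)*(-10) = -15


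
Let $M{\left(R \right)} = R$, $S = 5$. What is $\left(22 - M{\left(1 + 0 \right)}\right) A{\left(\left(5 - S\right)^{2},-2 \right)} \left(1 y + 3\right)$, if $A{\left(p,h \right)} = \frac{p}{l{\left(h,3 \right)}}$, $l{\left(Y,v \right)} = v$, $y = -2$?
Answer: $0$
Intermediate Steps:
$A{\left(p,h \right)} = \frac{p}{3}$
$\left(22 - M{\left(1 + 0 \right)}\right) A{\left(\left(5 - S\right)^{2},-2 \right)} \left(1 y + 3\right) = \left(22 - \left(1 + 0\right)\right) \frac{\left(5 - 5\right)^{2}}{3} \left(1 \left(-2\right) + 3\right) = \left(22 - 1\right) \frac{\left(5 - 5\right)^{2}}{3} \left(-2 + 3\right) = \left(22 - 1\right) \frac{0^{2}}{3} \cdot 1 = 21 \cdot \frac{1}{3} \cdot 0 \cdot 1 = 21 \cdot 0 \cdot 1 = 0 \cdot 1 = 0$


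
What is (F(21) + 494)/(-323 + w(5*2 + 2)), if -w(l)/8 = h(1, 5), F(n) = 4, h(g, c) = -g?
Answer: -166/105 ≈ -1.5810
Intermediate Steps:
w(l) = 8 (w(l) = -(-8) = -8*(-1) = 8)
(F(21) + 494)/(-323 + w(5*2 + 2)) = (4 + 494)/(-323 + 8) = 498/(-315) = 498*(-1/315) = -166/105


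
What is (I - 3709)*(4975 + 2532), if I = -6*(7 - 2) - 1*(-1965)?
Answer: -13317418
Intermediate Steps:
I = 1935 (I = -6*5 + 1965 = -30 + 1965 = 1935)
(I - 3709)*(4975 + 2532) = (1935 - 3709)*(4975 + 2532) = -1774*7507 = -13317418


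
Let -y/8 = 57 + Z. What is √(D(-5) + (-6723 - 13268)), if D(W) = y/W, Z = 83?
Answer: I*√19767 ≈ 140.6*I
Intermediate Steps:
y = -1120 (y = -8*(57 + 83) = -8*140 = -1120)
D(W) = -1120/W
√(D(-5) + (-6723 - 13268)) = √(-1120/(-5) + (-6723 - 13268)) = √(-1120*(-⅕) - 19991) = √(224 - 19991) = √(-19767) = I*√19767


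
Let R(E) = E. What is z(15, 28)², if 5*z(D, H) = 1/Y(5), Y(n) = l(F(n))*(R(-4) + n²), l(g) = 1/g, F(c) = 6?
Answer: 4/1225 ≈ 0.0032653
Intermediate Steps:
Y(n) = -⅔ + n²/6 (Y(n) = (-4 + n²)/6 = -⅔ + n²/6)
z(D, H) = 2/35 (z(D, H) = 1/(5*(-⅔ + (⅙)*5²)) = 1/(5*(-⅔ + (⅙)*25)) = 1/(5*(-⅔ + 25/6)) = 1/(5*(7/2)) = (⅕)*(2/7) = 2/35)
z(15, 28)² = (2/35)² = 4/1225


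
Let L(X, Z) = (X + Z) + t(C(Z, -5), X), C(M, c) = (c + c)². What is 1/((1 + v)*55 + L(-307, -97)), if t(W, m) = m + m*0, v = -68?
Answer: -1/4396 ≈ -0.00022748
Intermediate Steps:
C(M, c) = 4*c² (C(M, c) = (2*c)² = 4*c²)
t(W, m) = m (t(W, m) = m + 0 = m)
L(X, Z) = Z + 2*X (L(X, Z) = (X + Z) + X = Z + 2*X)
1/((1 + v)*55 + L(-307, -97)) = 1/((1 - 68)*55 + (-97 + 2*(-307))) = 1/(-67*55 + (-97 - 614)) = 1/(-3685 - 711) = 1/(-4396) = -1/4396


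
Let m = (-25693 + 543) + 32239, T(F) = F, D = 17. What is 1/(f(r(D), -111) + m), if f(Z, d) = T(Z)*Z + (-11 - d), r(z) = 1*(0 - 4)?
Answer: 1/7205 ≈ 0.00013879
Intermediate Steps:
r(z) = -4 (r(z) = 1*(-4) = -4)
f(Z, d) = -11 + Z² - d (f(Z, d) = Z*Z + (-11 - d) = Z² + (-11 - d) = -11 + Z² - d)
m = 7089 (m = -25150 + 32239 = 7089)
1/(f(r(D), -111) + m) = 1/((-11 + (-4)² - 1*(-111)) + 7089) = 1/((-11 + 16 + 111) + 7089) = 1/(116 + 7089) = 1/7205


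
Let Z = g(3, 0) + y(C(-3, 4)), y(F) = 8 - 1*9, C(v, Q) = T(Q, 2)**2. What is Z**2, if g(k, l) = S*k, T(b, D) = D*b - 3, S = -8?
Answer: 625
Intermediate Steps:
T(b, D) = -3 + D*b
g(k, l) = -8*k
C(v, Q) = (-3 + 2*Q)**2
y(F) = -1 (y(F) = 8 - 9 = -1)
Z = -25 (Z = -8*3 - 1 = -24 - 1 = -25)
Z**2 = (-25)**2 = 625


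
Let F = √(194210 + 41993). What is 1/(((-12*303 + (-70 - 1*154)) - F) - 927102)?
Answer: -930962/866690009241 + √236203/866690009241 ≈ -1.0736e-6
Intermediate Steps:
F = √236203 ≈ 486.01
1/(((-12*303 + (-70 - 1*154)) - F) - 927102) = 1/(((-12*303 + (-70 - 1*154)) - √236203) - 927102) = 1/(((-3636 + (-70 - 154)) - √236203) - 927102) = 1/(((-3636 - 224) - √236203) - 927102) = 1/((-3860 - √236203) - 927102) = 1/(-930962 - √236203)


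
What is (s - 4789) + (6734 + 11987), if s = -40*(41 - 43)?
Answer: 14012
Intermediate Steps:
s = 80 (s = -40*(-2) = 80)
(s - 4789) + (6734 + 11987) = (80 - 4789) + (6734 + 11987) = -4709 + 18721 = 14012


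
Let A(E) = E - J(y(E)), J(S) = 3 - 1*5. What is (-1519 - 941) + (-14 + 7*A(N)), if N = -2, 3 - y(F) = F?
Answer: -2474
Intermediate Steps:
y(F) = 3 - F
J(S) = -2 (J(S) = 3 - 5 = -2)
A(E) = 2 + E (A(E) = E - 1*(-2) = E + 2 = 2 + E)
(-1519 - 941) + (-14 + 7*A(N)) = (-1519 - 941) + (-14 + 7*(2 - 2)) = -2460 + (-14 + 7*0) = -2460 + (-14 + 0) = -2460 - 14 = -2474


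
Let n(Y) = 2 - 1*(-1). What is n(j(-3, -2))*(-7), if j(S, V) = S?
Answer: -21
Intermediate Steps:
n(Y) = 3 (n(Y) = 2 + 1 = 3)
n(j(-3, -2))*(-7) = 3*(-7) = -21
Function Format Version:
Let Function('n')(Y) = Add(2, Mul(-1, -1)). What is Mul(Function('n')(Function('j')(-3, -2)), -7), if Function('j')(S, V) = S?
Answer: -21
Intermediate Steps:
Function('n')(Y) = 3 (Function('n')(Y) = Add(2, 1) = 3)
Mul(Function('n')(Function('j')(-3, -2)), -7) = Mul(3, -7) = -21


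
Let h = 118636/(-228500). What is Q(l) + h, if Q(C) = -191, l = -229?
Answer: -10940534/57125 ≈ -191.52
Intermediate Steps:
h = -29659/57125 (h = 118636*(-1/228500) = -29659/57125 ≈ -0.51919)
Q(l) + h = -191 - 29659/57125 = -10940534/57125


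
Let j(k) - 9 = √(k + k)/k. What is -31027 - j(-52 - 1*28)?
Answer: -31036 + I*√10/20 ≈ -31036.0 + 0.15811*I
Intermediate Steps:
j(k) = 9 + √2/√k (j(k) = 9 + √(k + k)/k = 9 + √(2*k)/k = 9 + (√2*√k)/k = 9 + √2/√k)
-31027 - j(-52 - 1*28) = -31027 - (9 + √2/√(-52 - 1*28)) = -31027 - (9 + √2/√(-52 - 28)) = -31027 - (9 + √2/√(-80)) = -31027 - (9 + √2*(-I*√5/20)) = -31027 - (9 - I*√10/20) = -31027 + (-9 + I*√10/20) = -31036 + I*√10/20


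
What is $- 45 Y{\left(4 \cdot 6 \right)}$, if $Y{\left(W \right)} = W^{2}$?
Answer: $-25920$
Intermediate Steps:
$- 45 Y{\left(4 \cdot 6 \right)} = - 45 \left(4 \cdot 6\right)^{2} = - 45 \cdot 24^{2} = \left(-45\right) 576 = -25920$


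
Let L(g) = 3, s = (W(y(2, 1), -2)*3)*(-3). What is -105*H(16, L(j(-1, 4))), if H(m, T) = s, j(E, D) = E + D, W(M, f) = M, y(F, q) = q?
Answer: 945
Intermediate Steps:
j(E, D) = D + E
s = -9 (s = (1*3)*(-3) = 3*(-3) = -9)
H(m, T) = -9
-105*H(16, L(j(-1, 4))) = -105*(-9) = 945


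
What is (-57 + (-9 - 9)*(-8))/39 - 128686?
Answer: -1672889/13 ≈ -1.2868e+5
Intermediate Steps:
(-57 + (-9 - 9)*(-8))/39 - 128686 = (-57 - 18*(-8))*(1/39) - 128686 = (-57 + 144)*(1/39) - 128686 = 87*(1/39) - 128686 = 29/13 - 128686 = -1672889/13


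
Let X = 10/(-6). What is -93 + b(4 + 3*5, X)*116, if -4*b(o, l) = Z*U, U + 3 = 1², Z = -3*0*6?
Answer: -93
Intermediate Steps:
Z = 0 (Z = 0*6 = 0)
U = -2 (U = -3 + 1² = -3 + 1 = -2)
X = -5/3 (X = 10*(-⅙) = -5/3 ≈ -1.6667)
b(o, l) = 0 (b(o, l) = -0*(-2) = -¼*0 = 0)
-93 + b(4 + 3*5, X)*116 = -93 + 0*116 = -93 + 0 = -93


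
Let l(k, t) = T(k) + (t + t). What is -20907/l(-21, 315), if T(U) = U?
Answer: -6969/203 ≈ -34.330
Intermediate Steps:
l(k, t) = k + 2*t (l(k, t) = k + (t + t) = k + 2*t)
-20907/l(-21, 315) = -20907/(-21 + 2*315) = -20907/(-21 + 630) = -20907/609 = -20907*1/609 = -6969/203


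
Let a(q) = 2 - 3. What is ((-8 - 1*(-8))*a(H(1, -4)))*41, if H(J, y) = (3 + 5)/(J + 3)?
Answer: 0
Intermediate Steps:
H(J, y) = 8/(3 + J)
a(q) = -1
((-8 - 1*(-8))*a(H(1, -4)))*41 = ((-8 - 1*(-8))*(-1))*41 = ((-8 + 8)*(-1))*41 = (0*(-1))*41 = 0*41 = 0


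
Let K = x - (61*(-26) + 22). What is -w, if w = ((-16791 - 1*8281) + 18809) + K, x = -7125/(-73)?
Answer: 335902/73 ≈ 4601.4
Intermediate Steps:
x = 7125/73 (x = -7125*(-1/73) = 7125/73 ≈ 97.603)
K = 121297/73 (K = 7125/73 - (61*(-26) + 22) = 7125/73 - (-1586 + 22) = 7125/73 - 1*(-1564) = 7125/73 + 1564 = 121297/73 ≈ 1661.6)
w = -335902/73 (w = ((-16791 - 1*8281) + 18809) + 121297/73 = ((-16791 - 8281) + 18809) + 121297/73 = (-25072 + 18809) + 121297/73 = -6263 + 121297/73 = -335902/73 ≈ -4601.4)
-w = -1*(-335902/73) = 335902/73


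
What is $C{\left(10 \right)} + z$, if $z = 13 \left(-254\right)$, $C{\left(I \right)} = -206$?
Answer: $-3508$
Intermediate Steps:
$z = -3302$
$C{\left(10 \right)} + z = -206 - 3302 = -3508$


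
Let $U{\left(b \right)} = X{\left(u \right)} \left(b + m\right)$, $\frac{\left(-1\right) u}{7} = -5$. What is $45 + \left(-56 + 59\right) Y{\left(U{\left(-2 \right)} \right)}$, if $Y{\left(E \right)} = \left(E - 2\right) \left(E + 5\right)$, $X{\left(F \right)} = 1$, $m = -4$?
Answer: $69$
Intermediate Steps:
$u = 35$ ($u = \left(-7\right) \left(-5\right) = 35$)
$U{\left(b \right)} = -4 + b$ ($U{\left(b \right)} = 1 \left(b - 4\right) = 1 \left(-4 + b\right) = -4 + b$)
$Y{\left(E \right)} = \left(-2 + E\right) \left(5 + E\right)$
$45 + \left(-56 + 59\right) Y{\left(U{\left(-2 \right)} \right)} = 45 + \left(-56 + 59\right) \left(-10 + \left(-4 - 2\right)^{2} + 3 \left(-4 - 2\right)\right) = 45 + 3 \left(-10 + \left(-6\right)^{2} + 3 \left(-6\right)\right) = 45 + 3 \left(-10 + 36 - 18\right) = 45 + 3 \cdot 8 = 45 + 24 = 69$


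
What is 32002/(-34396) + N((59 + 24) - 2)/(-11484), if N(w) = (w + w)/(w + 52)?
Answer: -339475909/364829773 ≈ -0.93050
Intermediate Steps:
N(w) = 2*w/(52 + w) (N(w) = (2*w)/(52 + w) = 2*w/(52 + w))
32002/(-34396) + N((59 + 24) - 2)/(-11484) = 32002/(-34396) + (2*((59 + 24) - 2)/(52 + ((59 + 24) - 2)))/(-11484) = 32002*(-1/34396) + (2*(83 - 2)/(52 + (83 - 2)))*(-1/11484) = -16001/17198 + (2*81/(52 + 81))*(-1/11484) = -16001/17198 + (2*81/133)*(-1/11484) = -16001/17198 + (2*81*(1/133))*(-1/11484) = -16001/17198 + (162/133)*(-1/11484) = -16001/17198 - 9/84854 = -339475909/364829773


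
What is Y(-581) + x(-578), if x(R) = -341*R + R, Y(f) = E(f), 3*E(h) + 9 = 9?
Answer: 196520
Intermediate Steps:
E(h) = 0 (E(h) = -3 + (⅓)*9 = -3 + 3 = 0)
Y(f) = 0
x(R) = -340*R
Y(-581) + x(-578) = 0 - 340*(-578) = 0 + 196520 = 196520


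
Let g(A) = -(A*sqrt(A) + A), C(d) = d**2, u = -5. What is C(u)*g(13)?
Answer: -325 - 325*sqrt(13) ≈ -1496.8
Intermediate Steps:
g(A) = -A - A**(3/2) (g(A) = -(A**(3/2) + A) = -(A + A**(3/2)) = -A - A**(3/2))
C(u)*g(13) = (-5)**2*(-1*13 - 13**(3/2)) = 25*(-13 - 13*sqrt(13)) = -325 - 325*sqrt(13)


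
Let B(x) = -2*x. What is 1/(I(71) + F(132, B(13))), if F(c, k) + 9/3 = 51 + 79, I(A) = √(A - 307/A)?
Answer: 9017/1140425 - 3*√37346/1140425 ≈ 0.0073983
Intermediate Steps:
F(c, k) = 127 (F(c, k) = -3 + (51 + 79) = -3 + 130 = 127)
1/(I(71) + F(132, B(13))) = 1/(√(71 - 307/71) + 127) = 1/(√(4734/71) + 127) = 1/(3*√37346/71 + 127) = 1/(127 + 3*√37346/71)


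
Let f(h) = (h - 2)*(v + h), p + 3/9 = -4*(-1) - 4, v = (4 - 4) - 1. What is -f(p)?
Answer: -28/9 ≈ -3.1111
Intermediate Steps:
v = -1 (v = 0 - 1 = -1)
p = -1/3 (p = -1/3 + (-4*(-1) - 4) = -1/3 + (4 - 4) = -1/3 + 0 = -1/3 ≈ -0.33333)
f(h) = (-1 + h)*(-2 + h) (f(h) = (h - 2)*(-1 + h) = (-2 + h)*(-1 + h) = (-1 + h)*(-2 + h))
-f(p) = -(2 + (-1/3)**2 - 3*(-1/3)) = -(2 + 1/9 + 1) = -1*28/9 = -28/9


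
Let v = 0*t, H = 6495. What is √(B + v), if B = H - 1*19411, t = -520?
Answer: 2*I*√3229 ≈ 113.65*I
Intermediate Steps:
B = -12916 (B = 6495 - 1*19411 = 6495 - 19411 = -12916)
v = 0 (v = 0*(-520) = 0)
√(B + v) = √(-12916 + 0) = √(-12916) = 2*I*√3229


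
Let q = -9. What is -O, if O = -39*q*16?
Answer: -5616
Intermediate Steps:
O = 5616 (O = -39*(-9)*16 = 351*16 = 5616)
-O = -1*5616 = -5616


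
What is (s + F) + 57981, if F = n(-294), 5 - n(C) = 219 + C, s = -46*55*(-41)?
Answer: 161791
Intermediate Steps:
s = 103730 (s = -2530*(-41) = 103730)
n(C) = -214 - C (n(C) = 5 - (219 + C) = 5 + (-219 - C) = -214 - C)
F = 80 (F = -214 - 1*(-294) = -214 + 294 = 80)
(s + F) + 57981 = (103730 + 80) + 57981 = 103810 + 57981 = 161791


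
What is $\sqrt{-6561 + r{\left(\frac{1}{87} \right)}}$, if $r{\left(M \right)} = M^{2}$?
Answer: $\frac{4 i \sqrt{3103763}}{87} \approx 81.0 i$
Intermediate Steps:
$\sqrt{-6561 + r{\left(\frac{1}{87} \right)}} = \sqrt{-6561 + \left(\frac{1}{87}\right)^{2}} = \sqrt{-6561 + \frac{1}{7569}} = \sqrt{- \frac{49660208}{7569}} = \frac{4 i \sqrt{3103763}}{87}$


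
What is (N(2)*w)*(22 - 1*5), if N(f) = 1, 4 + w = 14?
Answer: 170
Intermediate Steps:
w = 10 (w = -4 + 14 = 10)
(N(2)*w)*(22 - 1*5) = (1*10)*(22 - 1*5) = 10*(22 - 5) = 10*17 = 170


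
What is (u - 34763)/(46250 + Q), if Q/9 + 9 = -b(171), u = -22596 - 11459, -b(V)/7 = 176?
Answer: -68818/57257 ≈ -1.2019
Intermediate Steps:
b(V) = -1232 (b(V) = -7*176 = -1232)
u = -34055
Q = 11007 (Q = -81 + 9*(-1*(-1232)) = -81 + 9*1232 = -81 + 11088 = 11007)
(u - 34763)/(46250 + Q) = (-34055 - 34763)/(46250 + 11007) = -68818/57257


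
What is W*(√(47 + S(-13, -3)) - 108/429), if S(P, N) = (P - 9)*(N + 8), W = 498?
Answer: -17928/143 + 1494*I*√7 ≈ -125.37 + 3952.8*I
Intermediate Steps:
S(P, N) = (-9 + P)*(8 + N)
W*(√(47 + S(-13, -3)) - 108/429) = 498*(√(47 + (-72 - 9*(-3) + 8*(-13) - 3*(-13))) - 108/429) = 498*(√(47 + (-72 + 27 - 104 + 39)) - 108*1/429) = 498*(√(47 - 110) - 36/143) = 498*(√(-63) - 36/143) = 498*(3*I*√7 - 36/143) = 498*(-36/143 + 3*I*√7) = -17928/143 + 1494*I*√7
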